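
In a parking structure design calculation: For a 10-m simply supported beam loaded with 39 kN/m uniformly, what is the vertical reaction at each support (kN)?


Total load = w * L = 39 * 10 = 390 kN
By symmetry, each reaction R = total / 2 = 390 / 2 = 195.0 kN

195.0 kN


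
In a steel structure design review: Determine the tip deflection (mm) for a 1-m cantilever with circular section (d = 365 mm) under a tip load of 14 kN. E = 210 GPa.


I = pi * d^4 / 64 = pi * 365^4 / 64 = 871247122.07 mm^4
L = 1000.0 mm, P = 14000.0 N, E = 210000.0 MPa
delta = P * L^3 / (3 * E * I)
= 14000.0 * 1000.0^3 / (3 * 210000.0 * 871247122.07)
= 0.0255 mm

0.0255 mm


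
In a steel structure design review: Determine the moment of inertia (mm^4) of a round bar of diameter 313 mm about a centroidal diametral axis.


r = d / 2 = 313 / 2 = 156.5 mm
I = pi * r^4 / 4 = pi * 156.5^4 / 4
= 471137039.8 mm^4

471137039.8 mm^4


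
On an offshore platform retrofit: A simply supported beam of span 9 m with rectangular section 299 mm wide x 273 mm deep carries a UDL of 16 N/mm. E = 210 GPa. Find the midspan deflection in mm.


I = 299 * 273^3 / 12 = 506964890.25 mm^4
L = 9000.0 mm, w = 16 N/mm, E = 210000.0 MPa
delta = 5 * w * L^4 / (384 * E * I)
= 5 * 16 * 9000.0^4 / (384 * 210000.0 * 506964890.25)
= 12.839 mm

12.839 mm


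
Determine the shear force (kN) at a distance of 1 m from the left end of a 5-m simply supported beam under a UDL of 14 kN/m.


R_A = w * L / 2 = 14 * 5 / 2 = 35.0 kN
V(x) = R_A - w * x = 35.0 - 14 * 1
= 21.0 kN

21.0 kN


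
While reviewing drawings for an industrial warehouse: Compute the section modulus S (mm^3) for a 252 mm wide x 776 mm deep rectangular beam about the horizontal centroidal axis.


S = b * h^2 / 6
= 252 * 776^2 / 6
= 252 * 602176 / 6
= 25291392.0 mm^3

25291392.0 mm^3


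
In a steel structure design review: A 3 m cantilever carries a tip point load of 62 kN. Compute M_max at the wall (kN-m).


For a cantilever with a point load at the free end:
M_max = P * L = 62 * 3 = 186 kN-m

186 kN-m


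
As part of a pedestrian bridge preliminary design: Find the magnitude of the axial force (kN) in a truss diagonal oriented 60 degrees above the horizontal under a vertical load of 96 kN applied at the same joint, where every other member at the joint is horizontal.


At the joint, only the diagonal has a vertical component, so vertical equilibrium gives:
F * sin(60) = 96
F = 96 / sin(60)
= 96 / 0.866025
= 110.85 kN

110.85 kN


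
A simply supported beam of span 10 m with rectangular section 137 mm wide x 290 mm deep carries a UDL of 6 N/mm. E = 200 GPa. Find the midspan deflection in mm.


I = 137 * 290^3 / 12 = 278441083.33 mm^4
L = 10000.0 mm, w = 6 N/mm, E = 200000.0 MPa
delta = 5 * w * L^4 / (384 * E * I)
= 5 * 6 * 10000.0^4 / (384 * 200000.0 * 278441083.33)
= 14.029 mm

14.029 mm


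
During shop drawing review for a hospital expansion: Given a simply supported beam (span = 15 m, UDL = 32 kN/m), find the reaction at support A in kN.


Total load = w * L = 32 * 15 = 480 kN
By symmetry, each reaction R = total / 2 = 480 / 2 = 240.0 kN

240.0 kN


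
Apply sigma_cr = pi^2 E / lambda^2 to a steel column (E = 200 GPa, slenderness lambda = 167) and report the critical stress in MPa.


sigma_cr = pi^2 * E / lambda^2
= 9.8696 * 200000.0 / 167^2
= 9.8696 * 200000.0 / 27889
= 70.7778 MPa

70.7778 MPa


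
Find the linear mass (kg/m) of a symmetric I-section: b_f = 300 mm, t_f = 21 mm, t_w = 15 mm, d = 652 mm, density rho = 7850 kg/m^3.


A_flanges = 2 * 300 * 21 = 12600 mm^2
A_web = (652 - 2 * 21) * 15 = 9150 mm^2
A_total = 12600 + 9150 = 21750 mm^2 = 0.021750 m^2
Weight = rho * A = 7850 * 0.021750 = 170.7375 kg/m

170.7375 kg/m


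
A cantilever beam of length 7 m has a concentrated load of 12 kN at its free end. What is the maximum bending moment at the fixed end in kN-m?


For a cantilever with a point load at the free end:
M_max = P * L = 12 * 7 = 84 kN-m

84 kN-m


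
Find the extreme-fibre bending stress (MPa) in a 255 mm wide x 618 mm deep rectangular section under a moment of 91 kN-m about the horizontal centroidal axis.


I = b * h^3 / 12 = 255 * 618^3 / 12 = 5015616930.0 mm^4
y = h / 2 = 618 / 2 = 309.0 mm
M = 91 kN-m = 91000000.0 N-mm
sigma = M * y / I = 91000000.0 * 309.0 / 5015616930.0
= 5.61 MPa

5.61 MPa


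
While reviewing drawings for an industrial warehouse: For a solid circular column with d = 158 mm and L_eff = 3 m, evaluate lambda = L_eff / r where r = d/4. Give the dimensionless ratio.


Radius of gyration r = d / 4 = 158 / 4 = 39.5 mm
L_eff = 3000.0 mm
Slenderness ratio = L / r = 3000.0 / 39.5 = 75.95 (dimensionless)

75.95 (dimensionless)


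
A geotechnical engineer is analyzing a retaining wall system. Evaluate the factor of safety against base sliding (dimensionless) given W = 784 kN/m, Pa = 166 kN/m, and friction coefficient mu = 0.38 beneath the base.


Resisting force = mu * W = 0.38 * 784 = 297.92 kN/m
FOS = Resisting / Driving = 297.92 / 166
= 1.7947 (dimensionless)

1.7947 (dimensionless)


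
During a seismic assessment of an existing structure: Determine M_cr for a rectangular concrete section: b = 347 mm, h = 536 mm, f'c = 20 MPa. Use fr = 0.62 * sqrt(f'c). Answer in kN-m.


fr = 0.62 * sqrt(20) = 0.62 * 4.4721 = 2.7727 MPa
I = 347 * 536^3 / 12 = 4452896469.33 mm^4
y_t = 268.0 mm
M_cr = fr * I / y_t = 2.7727 * 4452896469.33 / 268.0 N-mm
= 46.0696 kN-m

46.0696 kN-m


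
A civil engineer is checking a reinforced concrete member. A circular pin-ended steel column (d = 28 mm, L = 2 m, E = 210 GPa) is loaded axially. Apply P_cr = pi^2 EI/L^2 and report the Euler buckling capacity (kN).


I = pi * d^4 / 64 = 30171.86 mm^4
L = 2000.0 mm
P_cr = pi^2 * E * I / L^2
= 9.8696 * 210000.0 * 30171.86 / 2000.0^2
= 15633.67 N = 15.6337 kN

15.6337 kN


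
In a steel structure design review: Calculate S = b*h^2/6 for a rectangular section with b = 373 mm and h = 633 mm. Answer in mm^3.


S = b * h^2 / 6
= 373 * 633^2 / 6
= 373 * 400689 / 6
= 24909499.5 mm^3

24909499.5 mm^3


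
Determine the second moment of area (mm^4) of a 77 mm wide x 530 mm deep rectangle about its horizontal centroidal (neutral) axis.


I = b * h^3 / 12
= 77 * 530^3 / 12
= 77 * 148877000 / 12
= 955294083.33 mm^4

955294083.33 mm^4


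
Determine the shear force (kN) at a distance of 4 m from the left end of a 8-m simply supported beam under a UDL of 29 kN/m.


R_A = w * L / 2 = 29 * 8 / 2 = 116.0 kN
V(x) = R_A - w * x = 116.0 - 29 * 4
= 0.0 kN

0.0 kN


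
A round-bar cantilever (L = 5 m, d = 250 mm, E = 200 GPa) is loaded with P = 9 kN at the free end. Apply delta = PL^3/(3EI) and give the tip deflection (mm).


I = pi * d^4 / 64 = pi * 250^4 / 64 = 191747598.49 mm^4
L = 5000.0 mm, P = 9000.0 N, E = 200000.0 MPa
delta = P * L^3 / (3 * E * I)
= 9000.0 * 5000.0^3 / (3 * 200000.0 * 191747598.49)
= 9.7785 mm

9.7785 mm


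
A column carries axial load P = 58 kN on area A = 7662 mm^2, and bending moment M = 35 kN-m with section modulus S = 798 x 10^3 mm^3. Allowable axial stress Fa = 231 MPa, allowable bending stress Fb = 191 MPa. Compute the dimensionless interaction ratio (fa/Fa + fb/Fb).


f_a = P / A = 58000.0 / 7662 = 7.5698 MPa
f_b = M / S = 35000000.0 / 798000.0 = 43.8596 MPa
Ratio = f_a / Fa + f_b / Fb
= 7.5698 / 231 + 43.8596 / 191
= 0.2624 (dimensionless)

0.2624 (dimensionless)


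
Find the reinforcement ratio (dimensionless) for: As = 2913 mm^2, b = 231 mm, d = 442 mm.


rho = As / (b * d)
= 2913 / (231 * 442)
= 2913 / 102102
= 0.02853 (dimensionless)

0.02853 (dimensionless)


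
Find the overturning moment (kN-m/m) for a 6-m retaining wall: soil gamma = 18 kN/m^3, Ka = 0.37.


Pa = 0.5 * Ka * gamma * H^2
= 0.5 * 0.37 * 18 * 6^2
= 119.88 kN/m
Arm = H / 3 = 6 / 3 = 2.0 m
Mo = Pa * arm = Pa * H / 3 = 119.88 * 6 / 3 = 239.76 kN-m/m

239.76 kN-m/m


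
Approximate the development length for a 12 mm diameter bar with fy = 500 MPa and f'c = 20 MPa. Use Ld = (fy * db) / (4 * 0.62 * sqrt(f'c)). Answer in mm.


Ld = (fy * db) / (4 * 0.62 * sqrt(f'c))
= (500 * 12) / (4 * 0.62 * sqrt(20))
= 6000 / 11.0909
= 540.98 mm

540.98 mm


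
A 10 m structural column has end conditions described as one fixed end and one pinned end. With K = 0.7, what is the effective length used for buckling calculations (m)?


L_eff = K * L
= 0.7 * 10
= 7.0 m

7.0 m


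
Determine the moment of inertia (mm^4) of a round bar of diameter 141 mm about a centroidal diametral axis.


r = d / 2 = 141 / 2 = 70.5 mm
I = pi * r^4 / 4 = pi * 70.5^4 / 4
= 19401993.26 mm^4

19401993.26 mm^4


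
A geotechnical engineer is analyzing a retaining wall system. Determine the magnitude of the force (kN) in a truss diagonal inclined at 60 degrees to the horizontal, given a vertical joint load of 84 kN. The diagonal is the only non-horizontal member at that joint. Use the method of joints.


At the joint, only the diagonal has a vertical component, so vertical equilibrium gives:
F * sin(60) = 84
F = 84 / sin(60)
= 84 / 0.866025
= 96.99 kN

96.99 kN


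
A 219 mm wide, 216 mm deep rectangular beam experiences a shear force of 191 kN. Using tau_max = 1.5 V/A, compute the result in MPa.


A = b * h = 219 * 216 = 47304 mm^2
V = 191 kN = 191000.0 N
tau_max = 1.5 * V / A = 1.5 * 191000.0 / 47304
= 6.0566 MPa

6.0566 MPa


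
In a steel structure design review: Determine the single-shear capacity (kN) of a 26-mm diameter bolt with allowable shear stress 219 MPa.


A = pi * d^2 / 4 = pi * 26^2 / 4 = 530.9292 mm^2
V = f_v * A / 1000 = 219 * 530.9292 / 1000
= 116.2735 kN

116.2735 kN


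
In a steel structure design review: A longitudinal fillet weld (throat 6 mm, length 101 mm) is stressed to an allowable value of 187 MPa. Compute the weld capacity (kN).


Strength = throat * length * allowable stress
= 6 * 101 * 187 N
= 113322 N
= 113.32 kN

113.32 kN


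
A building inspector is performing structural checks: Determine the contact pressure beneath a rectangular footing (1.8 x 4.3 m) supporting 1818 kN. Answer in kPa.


A = 1.8 * 4.3 = 7.74 m^2
q = P / A = 1818 / 7.74
= 234.8837 kPa

234.8837 kPa


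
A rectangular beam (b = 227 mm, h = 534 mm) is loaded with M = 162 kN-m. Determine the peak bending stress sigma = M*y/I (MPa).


I = b * h^3 / 12 = 227 * 534^3 / 12 = 2880503334.0 mm^4
y = h / 2 = 534 / 2 = 267.0 mm
M = 162 kN-m = 162000000.0 N-mm
sigma = M * y / I = 162000000.0 * 267.0 / 2880503334.0
= 15.02 MPa

15.02 MPa


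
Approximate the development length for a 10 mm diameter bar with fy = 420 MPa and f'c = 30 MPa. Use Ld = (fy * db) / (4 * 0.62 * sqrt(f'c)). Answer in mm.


Ld = (fy * db) / (4 * 0.62 * sqrt(f'c))
= (420 * 10) / (4 * 0.62 * sqrt(30))
= 4200 / 13.5835
= 309.2 mm

309.2 mm


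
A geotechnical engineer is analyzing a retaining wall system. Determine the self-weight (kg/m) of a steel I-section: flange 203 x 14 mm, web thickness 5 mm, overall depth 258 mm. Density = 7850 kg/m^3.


A_flanges = 2 * 203 * 14 = 5684 mm^2
A_web = (258 - 2 * 14) * 5 = 1150 mm^2
A_total = 5684 + 1150 = 6834 mm^2 = 0.006834 m^2
Weight = rho * A = 7850 * 0.006834 = 53.6469 kg/m

53.6469 kg/m


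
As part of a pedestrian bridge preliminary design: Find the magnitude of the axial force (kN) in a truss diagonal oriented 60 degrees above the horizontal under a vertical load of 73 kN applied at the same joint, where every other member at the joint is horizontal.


At the joint, only the diagonal has a vertical component, so vertical equilibrium gives:
F * sin(60) = 73
F = 73 / sin(60)
= 73 / 0.866025
= 84.29 kN

84.29 kN


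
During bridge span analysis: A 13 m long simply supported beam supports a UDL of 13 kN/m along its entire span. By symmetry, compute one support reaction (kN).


Total load = w * L = 13 * 13 = 169 kN
By symmetry, each reaction R = total / 2 = 169 / 2 = 84.5 kN

84.5 kN


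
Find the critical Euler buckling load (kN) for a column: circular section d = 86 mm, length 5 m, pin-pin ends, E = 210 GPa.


I = pi * d^4 / 64 = 2685120.03 mm^4
L = 5000.0 mm
P_cr = pi^2 * E * I / L^2
= 9.8696 * 210000.0 * 2685120.03 / 5000.0^2
= 222609.01 N = 222.609 kN

222.609 kN


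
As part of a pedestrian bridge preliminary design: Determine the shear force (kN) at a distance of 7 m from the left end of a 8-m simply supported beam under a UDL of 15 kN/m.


R_A = w * L / 2 = 15 * 8 / 2 = 60.0 kN
V(x) = R_A - w * x = 60.0 - 15 * 7
= -45.0 kN

-45.0 kN


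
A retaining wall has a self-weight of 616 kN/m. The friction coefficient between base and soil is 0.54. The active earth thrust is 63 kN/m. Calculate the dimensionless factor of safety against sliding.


Resisting force = mu * W = 0.54 * 616 = 332.64 kN/m
FOS = Resisting / Driving = 332.64 / 63
= 5.28 (dimensionless)

5.28 (dimensionless)


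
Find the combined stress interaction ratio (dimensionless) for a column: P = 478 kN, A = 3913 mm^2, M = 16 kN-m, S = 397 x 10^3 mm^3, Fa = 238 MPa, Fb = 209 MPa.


f_a = P / A = 478000.0 / 3913 = 122.1569 MPa
f_b = M / S = 16000000.0 / 397000.0 = 40.3023 MPa
Ratio = f_a / Fa + f_b / Fb
= 122.1569 / 238 + 40.3023 / 209
= 0.7061 (dimensionless)

0.7061 (dimensionless)


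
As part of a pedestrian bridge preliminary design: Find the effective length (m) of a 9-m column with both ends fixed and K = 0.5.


L_eff = K * L
= 0.5 * 9
= 4.5 m

4.5 m


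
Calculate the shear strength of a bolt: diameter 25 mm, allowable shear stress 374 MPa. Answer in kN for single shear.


A = pi * d^2 / 4 = pi * 25^2 / 4 = 490.8739 mm^2
V = f_v * A / 1000 = 374 * 490.8739 / 1000
= 183.5868 kN

183.5868 kN


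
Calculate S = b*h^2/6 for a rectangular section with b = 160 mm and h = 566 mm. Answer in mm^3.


S = b * h^2 / 6
= 160 * 566^2 / 6
= 160 * 320356 / 6
= 8542826.67 mm^3

8542826.67 mm^3


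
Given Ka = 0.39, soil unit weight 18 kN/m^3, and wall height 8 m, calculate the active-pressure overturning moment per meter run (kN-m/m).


Pa = 0.5 * Ka * gamma * H^2
= 0.5 * 0.39 * 18 * 8^2
= 224.64 kN/m
Arm = H / 3 = 8 / 3 = 2.6667 m
Mo = Pa * arm = Pa * H / 3 = 224.64 * 8 / 3 = 599.04 kN-m/m

599.04 kN-m/m


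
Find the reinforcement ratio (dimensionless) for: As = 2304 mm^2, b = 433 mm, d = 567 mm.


rho = As / (b * d)
= 2304 / (433 * 567)
= 2304 / 245511
= 0.009385 (dimensionless)

0.009385 (dimensionless)


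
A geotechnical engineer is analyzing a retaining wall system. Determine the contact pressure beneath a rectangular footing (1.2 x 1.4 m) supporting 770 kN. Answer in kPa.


A = 1.2 * 1.4 = 1.68 m^2
q = P / A = 770 / 1.68
= 458.3333 kPa

458.3333 kPa


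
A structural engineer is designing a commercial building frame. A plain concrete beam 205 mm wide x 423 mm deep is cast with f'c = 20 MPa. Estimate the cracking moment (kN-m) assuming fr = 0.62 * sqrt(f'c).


fr = 0.62 * sqrt(20) = 0.62 * 4.4721 = 2.7727 MPa
I = 205 * 423^3 / 12 = 1292985686.25 mm^4
y_t = 211.5 mm
M_cr = fr * I / y_t = 2.7727 * 1292985686.25 / 211.5 N-mm
= 16.9508 kN-m

16.9508 kN-m


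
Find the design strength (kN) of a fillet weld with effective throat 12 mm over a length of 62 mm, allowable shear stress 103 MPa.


Strength = throat * length * allowable stress
= 12 * 62 * 103 N
= 76632 N
= 76.63 kN

76.63 kN


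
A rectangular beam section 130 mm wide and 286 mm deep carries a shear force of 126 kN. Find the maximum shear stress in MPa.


A = b * h = 130 * 286 = 37180 mm^2
V = 126 kN = 126000.0 N
tau_max = 1.5 * V / A = 1.5 * 126000.0 / 37180
= 5.0834 MPa

5.0834 MPa


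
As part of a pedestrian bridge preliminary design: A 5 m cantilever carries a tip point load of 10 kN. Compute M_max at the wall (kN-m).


For a cantilever with a point load at the free end:
M_max = P * L = 10 * 5 = 50 kN-m

50 kN-m


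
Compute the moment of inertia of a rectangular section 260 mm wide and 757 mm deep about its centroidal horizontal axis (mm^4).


I = b * h^3 / 12
= 260 * 757^3 / 12
= 260 * 433798093 / 12
= 9398958681.67 mm^4

9398958681.67 mm^4


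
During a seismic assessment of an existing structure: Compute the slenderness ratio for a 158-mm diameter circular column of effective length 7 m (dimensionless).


Radius of gyration r = d / 4 = 158 / 4 = 39.5 mm
L_eff = 7000.0 mm
Slenderness ratio = L / r = 7000.0 / 39.5 = 177.22 (dimensionless)

177.22 (dimensionless)


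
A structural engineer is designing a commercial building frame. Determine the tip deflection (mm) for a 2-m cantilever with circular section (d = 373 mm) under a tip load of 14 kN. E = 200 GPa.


I = pi * d^4 / 64 = pi * 373^4 / 64 = 950178558.36 mm^4
L = 2000.0 mm, P = 14000.0 N, E = 200000.0 MPa
delta = P * L^3 / (3 * E * I)
= 14000.0 * 2000.0^3 / (3 * 200000.0 * 950178558.36)
= 0.1965 mm

0.1965 mm


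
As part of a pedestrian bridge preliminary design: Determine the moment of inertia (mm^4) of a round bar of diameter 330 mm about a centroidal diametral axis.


r = d / 2 = 330 / 2 = 165.0 mm
I = pi * r^4 / 4 = pi * 165.0^4 / 4
= 582137609.58 mm^4

582137609.58 mm^4


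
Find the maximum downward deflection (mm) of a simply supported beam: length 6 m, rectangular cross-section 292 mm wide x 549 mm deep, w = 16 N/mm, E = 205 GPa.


I = 292 * 549^3 / 12 = 4026415959.0 mm^4
L = 6000.0 mm, w = 16 N/mm, E = 205000.0 MPa
delta = 5 * w * L^4 / (384 * E * I)
= 5 * 16 * 6000.0^4 / (384 * 205000.0 * 4026415959.0)
= 0.3271 mm

0.3271 mm


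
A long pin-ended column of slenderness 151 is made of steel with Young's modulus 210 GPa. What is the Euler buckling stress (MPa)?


sigma_cr = pi^2 * E / lambda^2
= 9.8696 * 210000.0 / 151^2
= 9.8696 * 210000.0 / 22801
= 90.9003 MPa

90.9003 MPa


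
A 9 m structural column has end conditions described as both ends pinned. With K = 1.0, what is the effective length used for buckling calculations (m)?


L_eff = K * L
= 1.0 * 9
= 9.0 m

9.0 m


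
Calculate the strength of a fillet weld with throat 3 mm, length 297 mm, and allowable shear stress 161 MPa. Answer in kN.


Strength = throat * length * allowable stress
= 3 * 297 * 161 N
= 143451 N
= 143.45 kN

143.45 kN


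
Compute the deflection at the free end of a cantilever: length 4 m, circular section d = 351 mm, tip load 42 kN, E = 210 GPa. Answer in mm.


I = pi * d^4 / 64 = pi * 351^4 / 64 = 745072208.91 mm^4
L = 4000.0 mm, P = 42000.0 N, E = 210000.0 MPa
delta = P * L^3 / (3 * E * I)
= 42000.0 * 4000.0^3 / (3 * 210000.0 * 745072208.91)
= 5.7265 mm

5.7265 mm


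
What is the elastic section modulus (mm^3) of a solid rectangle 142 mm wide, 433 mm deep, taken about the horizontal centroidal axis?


S = b * h^2 / 6
= 142 * 433^2 / 6
= 142 * 187489 / 6
= 4437239.67 mm^3

4437239.67 mm^3


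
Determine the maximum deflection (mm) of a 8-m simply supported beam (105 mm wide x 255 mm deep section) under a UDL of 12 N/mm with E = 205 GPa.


I = 105 * 255^3 / 12 = 145087031.25 mm^4
L = 8000.0 mm, w = 12 N/mm, E = 205000.0 MPa
delta = 5 * w * L^4 / (384 * E * I)
= 5 * 12 * 8000.0^4 / (384 * 205000.0 * 145087031.25)
= 21.5178 mm

21.5178 mm


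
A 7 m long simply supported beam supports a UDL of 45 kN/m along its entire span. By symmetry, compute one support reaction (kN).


Total load = w * L = 45 * 7 = 315 kN
By symmetry, each reaction R = total / 2 = 315 / 2 = 157.5 kN

157.5 kN


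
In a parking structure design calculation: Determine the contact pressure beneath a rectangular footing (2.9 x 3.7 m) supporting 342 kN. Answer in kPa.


A = 2.9 * 3.7 = 10.73 m^2
q = P / A = 342 / 10.73
= 31.8733 kPa

31.8733 kPa


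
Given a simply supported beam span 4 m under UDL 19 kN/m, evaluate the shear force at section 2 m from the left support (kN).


R_A = w * L / 2 = 19 * 4 / 2 = 38.0 kN
V(x) = R_A - w * x = 38.0 - 19 * 2
= 0.0 kN

0.0 kN


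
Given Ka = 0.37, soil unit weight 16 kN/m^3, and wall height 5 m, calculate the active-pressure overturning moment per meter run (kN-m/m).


Pa = 0.5 * Ka * gamma * H^2
= 0.5 * 0.37 * 16 * 5^2
= 74.0 kN/m
Arm = H / 3 = 5 / 3 = 1.6667 m
Mo = Pa * arm = Pa * H / 3 = 74.0 * 5 / 3 = 123.3333 kN-m/m

123.3333 kN-m/m


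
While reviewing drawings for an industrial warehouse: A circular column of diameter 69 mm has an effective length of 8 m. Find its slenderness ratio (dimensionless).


Radius of gyration r = d / 4 = 69 / 4 = 17.25 mm
L_eff = 8000.0 mm
Slenderness ratio = L / r = 8000.0 / 17.25 = 463.77 (dimensionless)

463.77 (dimensionless)


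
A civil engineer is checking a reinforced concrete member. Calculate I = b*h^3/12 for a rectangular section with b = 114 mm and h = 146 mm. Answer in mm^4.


I = b * h^3 / 12
= 114 * 146^3 / 12
= 114 * 3112136 / 12
= 29565292.0 mm^4

29565292.0 mm^4


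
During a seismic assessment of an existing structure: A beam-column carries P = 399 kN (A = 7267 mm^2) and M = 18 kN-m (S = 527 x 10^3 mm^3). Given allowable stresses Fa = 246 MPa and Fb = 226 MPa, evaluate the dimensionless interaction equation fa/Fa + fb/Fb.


f_a = P / A = 399000.0 / 7267 = 54.9057 MPa
f_b = M / S = 18000000.0 / 527000.0 = 34.1556 MPa
Ratio = f_a / Fa + f_b / Fb
= 54.9057 / 246 + 34.1556 / 226
= 0.3743 (dimensionless)

0.3743 (dimensionless)


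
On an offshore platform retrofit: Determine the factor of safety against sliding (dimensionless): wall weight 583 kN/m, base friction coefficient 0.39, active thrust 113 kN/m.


Resisting force = mu * W = 0.39 * 583 = 227.37 kN/m
FOS = Resisting / Driving = 227.37 / 113
= 2.0121 (dimensionless)

2.0121 (dimensionless)


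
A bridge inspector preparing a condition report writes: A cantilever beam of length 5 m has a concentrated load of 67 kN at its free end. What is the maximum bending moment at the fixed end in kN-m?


For a cantilever with a point load at the free end:
M_max = P * L = 67 * 5 = 335 kN-m

335 kN-m


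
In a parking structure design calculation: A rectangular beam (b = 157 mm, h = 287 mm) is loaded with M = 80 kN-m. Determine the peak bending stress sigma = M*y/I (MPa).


I = b * h^3 / 12 = 157 * 287^3 / 12 = 309288730.92 mm^4
y = h / 2 = 287 / 2 = 143.5 mm
M = 80 kN-m = 80000000.0 N-mm
sigma = M * y / I = 80000000.0 * 143.5 / 309288730.92
= 37.12 MPa

37.12 MPa


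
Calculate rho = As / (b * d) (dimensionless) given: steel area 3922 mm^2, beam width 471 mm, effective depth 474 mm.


rho = As / (b * d)
= 3922 / (471 * 474)
= 3922 / 223254
= 0.017567 (dimensionless)

0.017567 (dimensionless)


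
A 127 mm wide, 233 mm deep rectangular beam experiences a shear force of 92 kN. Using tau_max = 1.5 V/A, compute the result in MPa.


A = b * h = 127 * 233 = 29591 mm^2
V = 92 kN = 92000.0 N
tau_max = 1.5 * V / A = 1.5 * 92000.0 / 29591
= 4.6636 MPa

4.6636 MPa


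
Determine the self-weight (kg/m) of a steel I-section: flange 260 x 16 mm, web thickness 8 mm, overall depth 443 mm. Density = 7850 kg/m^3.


A_flanges = 2 * 260 * 16 = 8320 mm^2
A_web = (443 - 2 * 16) * 8 = 3288 mm^2
A_total = 8320 + 3288 = 11608 mm^2 = 0.011608 m^2
Weight = rho * A = 7850 * 0.011608 = 91.1228 kg/m

91.1228 kg/m


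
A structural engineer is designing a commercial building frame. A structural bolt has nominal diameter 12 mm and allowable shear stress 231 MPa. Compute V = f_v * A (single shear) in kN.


A = pi * d^2 / 4 = pi * 12^2 / 4 = 113.0973 mm^2
V = f_v * A / 1000 = 231 * 113.0973 / 1000
= 26.1255 kN

26.1255 kN


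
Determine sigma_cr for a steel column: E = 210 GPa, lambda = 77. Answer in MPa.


sigma_cr = pi^2 * E / lambda^2
= 9.8696 * 210000.0 / 77^2
= 9.8696 * 210000.0 / 5929
= 349.5728 MPa

349.5728 MPa


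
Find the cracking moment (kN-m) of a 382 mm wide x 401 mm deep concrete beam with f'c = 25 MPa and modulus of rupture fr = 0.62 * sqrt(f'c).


fr = 0.62 * sqrt(25) = 0.62 * 5.0 = 3.1 MPa
I = 382 * 401^3 / 12 = 2052651565.17 mm^4
y_t = 200.5 mm
M_cr = fr * I / y_t = 3.1 * 2052651565.17 / 200.5 N-mm
= 31.7368 kN-m

31.7368 kN-m


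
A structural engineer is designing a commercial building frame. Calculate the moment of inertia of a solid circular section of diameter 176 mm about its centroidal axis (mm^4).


r = d / 2 = 176 / 2 = 88.0 mm
I = pi * r^4 / 4 = pi * 88.0^4 / 4
= 47099963.43 mm^4

47099963.43 mm^4


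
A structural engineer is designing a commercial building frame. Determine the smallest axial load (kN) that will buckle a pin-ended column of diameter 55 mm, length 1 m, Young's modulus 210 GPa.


I = pi * d^4 / 64 = 449180.25 mm^4
L = 1000.0 mm
P_cr = pi^2 * E * I / L^2
= 9.8696 * 210000.0 * 449180.25 / 1000.0^2
= 930978.6 N = 930.9786 kN

930.9786 kN


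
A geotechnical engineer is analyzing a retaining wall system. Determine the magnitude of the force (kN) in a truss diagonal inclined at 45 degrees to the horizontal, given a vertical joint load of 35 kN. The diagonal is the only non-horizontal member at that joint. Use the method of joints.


At the joint, only the diagonal has a vertical component, so vertical equilibrium gives:
F * sin(45) = 35
F = 35 / sin(45)
= 35 / 0.707107
= 49.5 kN

49.5 kN


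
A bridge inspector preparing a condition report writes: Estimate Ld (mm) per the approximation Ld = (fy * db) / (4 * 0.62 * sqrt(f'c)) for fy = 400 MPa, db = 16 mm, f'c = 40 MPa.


Ld = (fy * db) / (4 * 0.62 * sqrt(f'c))
= (400 * 16) / (4 * 0.62 * sqrt(40))
= 6400 / 15.6849
= 408.04 mm

408.04 mm


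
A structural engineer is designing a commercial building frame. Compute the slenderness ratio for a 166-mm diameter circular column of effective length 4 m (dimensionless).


Radius of gyration r = d / 4 = 166 / 4 = 41.5 mm
L_eff = 4000.0 mm
Slenderness ratio = L / r = 4000.0 / 41.5 = 96.39 (dimensionless)

96.39 (dimensionless)


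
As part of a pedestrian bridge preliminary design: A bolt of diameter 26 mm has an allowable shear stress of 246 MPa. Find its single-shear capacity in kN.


A = pi * d^2 / 4 = pi * 26^2 / 4 = 530.9292 mm^2
V = f_v * A / 1000 = 246 * 530.9292 / 1000
= 130.6086 kN

130.6086 kN


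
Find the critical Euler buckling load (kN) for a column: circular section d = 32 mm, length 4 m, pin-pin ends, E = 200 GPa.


I = pi * d^4 / 64 = 51471.85 mm^4
L = 4000.0 mm
P_cr = pi^2 * E * I / L^2
= 9.8696 * 200000.0 * 51471.85 / 4000.0^2
= 6350.09 N = 6.3501 kN

6.3501 kN


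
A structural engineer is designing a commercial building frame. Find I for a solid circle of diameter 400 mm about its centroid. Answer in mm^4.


r = d / 2 = 400 / 2 = 200.0 mm
I = pi * r^4 / 4 = pi * 200.0^4 / 4
= 1256637061.44 mm^4

1256637061.44 mm^4


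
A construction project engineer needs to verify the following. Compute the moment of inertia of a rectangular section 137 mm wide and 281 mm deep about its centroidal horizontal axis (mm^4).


I = b * h^3 / 12
= 137 * 281^3 / 12
= 137 * 22188041 / 12
= 253313468.08 mm^4

253313468.08 mm^4


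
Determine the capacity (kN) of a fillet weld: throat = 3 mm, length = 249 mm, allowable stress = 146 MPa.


Strength = throat * length * allowable stress
= 3 * 249 * 146 N
= 109062 N
= 109.06 kN

109.06 kN


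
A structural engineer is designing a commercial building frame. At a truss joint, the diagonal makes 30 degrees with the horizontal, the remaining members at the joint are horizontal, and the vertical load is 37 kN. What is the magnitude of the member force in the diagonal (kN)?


At the joint, only the diagonal has a vertical component, so vertical equilibrium gives:
F * sin(30) = 37
F = 37 / sin(30)
= 37 / 0.5
= 74.0 kN

74.0 kN


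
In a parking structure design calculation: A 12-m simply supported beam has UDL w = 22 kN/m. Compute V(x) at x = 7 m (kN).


R_A = w * L / 2 = 22 * 12 / 2 = 132.0 kN
V(x) = R_A - w * x = 132.0 - 22 * 7
= -22.0 kN

-22.0 kN


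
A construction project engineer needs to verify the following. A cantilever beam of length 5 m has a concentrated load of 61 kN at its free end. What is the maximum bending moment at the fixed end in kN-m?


For a cantilever with a point load at the free end:
M_max = P * L = 61 * 5 = 305 kN-m

305 kN-m


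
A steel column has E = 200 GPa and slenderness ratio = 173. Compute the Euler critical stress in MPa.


sigma_cr = pi^2 * E / lambda^2
= 9.8696 * 200000.0 / 173^2
= 9.8696 * 200000.0 / 29929
= 65.9535 MPa

65.9535 MPa


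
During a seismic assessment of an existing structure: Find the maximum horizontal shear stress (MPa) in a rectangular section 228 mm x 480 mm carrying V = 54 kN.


A = b * h = 228 * 480 = 109440 mm^2
V = 54 kN = 54000.0 N
tau_max = 1.5 * V / A = 1.5 * 54000.0 / 109440
= 0.7401 MPa

0.7401 MPa


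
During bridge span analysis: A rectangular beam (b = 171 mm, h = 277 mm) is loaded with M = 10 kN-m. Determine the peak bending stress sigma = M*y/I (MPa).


I = b * h^3 / 12 = 171 * 277^3 / 12 = 302868545.25 mm^4
y = h / 2 = 277 / 2 = 138.5 mm
M = 10 kN-m = 10000000.0 N-mm
sigma = M * y / I = 10000000.0 * 138.5 / 302868545.25
= 4.57 MPa

4.57 MPa


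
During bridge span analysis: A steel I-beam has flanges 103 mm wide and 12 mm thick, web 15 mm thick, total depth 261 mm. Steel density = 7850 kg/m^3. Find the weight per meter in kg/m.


A_flanges = 2 * 103 * 12 = 2472 mm^2
A_web = (261 - 2 * 12) * 15 = 3555 mm^2
A_total = 2472 + 3555 = 6027 mm^2 = 0.006027 m^2
Weight = rho * A = 7850 * 0.006027 = 47.312 kg/m

47.312 kg/m


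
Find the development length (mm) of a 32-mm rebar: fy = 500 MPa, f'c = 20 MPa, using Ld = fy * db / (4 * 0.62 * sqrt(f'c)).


Ld = (fy * db) / (4 * 0.62 * sqrt(f'c))
= (500 * 32) / (4 * 0.62 * sqrt(20))
= 16000 / 11.0909
= 1442.62 mm

1442.62 mm


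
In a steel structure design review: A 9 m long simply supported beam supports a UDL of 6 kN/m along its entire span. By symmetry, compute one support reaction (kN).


Total load = w * L = 6 * 9 = 54 kN
By symmetry, each reaction R = total / 2 = 54 / 2 = 27.0 kN

27.0 kN


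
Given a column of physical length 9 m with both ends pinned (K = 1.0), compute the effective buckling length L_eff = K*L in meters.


L_eff = K * L
= 1.0 * 9
= 9.0 m

9.0 m


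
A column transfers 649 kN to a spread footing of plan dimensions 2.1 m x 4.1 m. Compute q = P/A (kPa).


A = 2.1 * 4.1 = 8.61 m^2
q = P / A = 649 / 8.61
= 75.3775 kPa

75.3775 kPa


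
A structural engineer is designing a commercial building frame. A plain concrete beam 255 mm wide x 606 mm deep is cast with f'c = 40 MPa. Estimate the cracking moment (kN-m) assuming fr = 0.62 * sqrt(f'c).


fr = 0.62 * sqrt(40) = 0.62 * 6.3246 = 3.9212 MPa
I = 255 * 606^3 / 12 = 4729081590.0 mm^4
y_t = 303.0 mm
M_cr = fr * I / y_t = 3.9212 * 4729081590.0 / 303.0 N-mm
= 61.2006 kN-m

61.2006 kN-m


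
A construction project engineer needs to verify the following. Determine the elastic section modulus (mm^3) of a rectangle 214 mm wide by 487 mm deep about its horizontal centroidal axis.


S = b * h^2 / 6
= 214 * 487^2 / 6
= 214 * 237169 / 6
= 8459027.67 mm^3

8459027.67 mm^3


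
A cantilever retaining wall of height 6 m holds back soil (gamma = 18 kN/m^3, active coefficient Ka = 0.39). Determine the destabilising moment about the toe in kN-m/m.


Pa = 0.5 * Ka * gamma * H^2
= 0.5 * 0.39 * 18 * 6^2
= 126.36 kN/m
Arm = H / 3 = 6 / 3 = 2.0 m
Mo = Pa * arm = Pa * H / 3 = 126.36 * 6 / 3 = 252.72 kN-m/m

252.72 kN-m/m


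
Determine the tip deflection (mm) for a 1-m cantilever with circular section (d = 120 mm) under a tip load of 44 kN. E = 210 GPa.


I = pi * d^4 / 64 = pi * 120^4 / 64 = 10178760.2 mm^4
L = 1000.0 mm, P = 44000.0 N, E = 210000.0 MPa
delta = P * L^3 / (3 * E * I)
= 44000.0 * 1000.0^3 / (3 * 210000.0 * 10178760.2)
= 6.8615 mm

6.8615 mm


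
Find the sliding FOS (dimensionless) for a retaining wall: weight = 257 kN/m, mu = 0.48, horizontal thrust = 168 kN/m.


Resisting force = mu * W = 0.48 * 257 = 123.36 kN/m
FOS = Resisting / Driving = 123.36 / 168
= 0.7343 (dimensionless)

0.7343 (dimensionless)


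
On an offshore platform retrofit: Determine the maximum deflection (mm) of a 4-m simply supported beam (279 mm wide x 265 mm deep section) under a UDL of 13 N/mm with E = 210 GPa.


I = 279 * 265^3 / 12 = 432673781.25 mm^4
L = 4000.0 mm, w = 13 N/mm, E = 210000.0 MPa
delta = 5 * w * L^4 / (384 * E * I)
= 5 * 13 * 4000.0^4 / (384 * 210000.0 * 432673781.25)
= 0.4769 mm

0.4769 mm


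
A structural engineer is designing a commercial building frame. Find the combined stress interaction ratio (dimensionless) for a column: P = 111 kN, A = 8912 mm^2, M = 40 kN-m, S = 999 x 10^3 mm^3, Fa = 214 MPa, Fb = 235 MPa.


f_a = P / A = 111000.0 / 8912 = 12.4551 MPa
f_b = M / S = 40000000.0 / 999000.0 = 40.04 MPa
Ratio = f_a / Fa + f_b / Fb
= 12.4551 / 214 + 40.04 / 235
= 0.2286 (dimensionless)

0.2286 (dimensionless)


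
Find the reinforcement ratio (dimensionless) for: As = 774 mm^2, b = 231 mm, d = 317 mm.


rho = As / (b * d)
= 774 / (231 * 317)
= 774 / 73227
= 0.01057 (dimensionless)

0.01057 (dimensionless)


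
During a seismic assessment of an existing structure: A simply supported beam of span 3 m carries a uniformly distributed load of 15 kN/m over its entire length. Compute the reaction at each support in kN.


Total load = w * L = 15 * 3 = 45 kN
By symmetry, each reaction R = total / 2 = 45 / 2 = 22.5 kN

22.5 kN


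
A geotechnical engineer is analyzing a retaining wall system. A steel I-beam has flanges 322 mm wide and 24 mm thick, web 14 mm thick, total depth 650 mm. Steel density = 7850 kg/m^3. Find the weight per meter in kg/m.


A_flanges = 2 * 322 * 24 = 15456 mm^2
A_web = (650 - 2 * 24) * 14 = 8428 mm^2
A_total = 15456 + 8428 = 23884 mm^2 = 0.023884 m^2
Weight = rho * A = 7850 * 0.023884 = 187.4894 kg/m

187.4894 kg/m


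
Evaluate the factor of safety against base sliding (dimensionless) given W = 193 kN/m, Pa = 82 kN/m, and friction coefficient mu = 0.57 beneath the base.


Resisting force = mu * W = 0.57 * 193 = 110.01 kN/m
FOS = Resisting / Driving = 110.01 / 82
= 1.3416 (dimensionless)

1.3416 (dimensionless)


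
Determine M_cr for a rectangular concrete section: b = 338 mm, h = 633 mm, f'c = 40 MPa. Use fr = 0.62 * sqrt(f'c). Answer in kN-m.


fr = 0.62 * sqrt(40) = 0.62 * 6.3246 = 3.9212 MPa
I = 338 * 633^3 / 12 = 7144084525.5 mm^4
y_t = 316.5 mm
M_cr = fr * I / y_t = 3.9212 * 7144084525.5 / 316.5 N-mm
= 88.5105 kN-m

88.5105 kN-m


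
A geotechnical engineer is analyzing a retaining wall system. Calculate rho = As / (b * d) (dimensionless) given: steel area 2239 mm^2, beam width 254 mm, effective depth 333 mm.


rho = As / (b * d)
= 2239 / (254 * 333)
= 2239 / 84582
= 0.026471 (dimensionless)

0.026471 (dimensionless)


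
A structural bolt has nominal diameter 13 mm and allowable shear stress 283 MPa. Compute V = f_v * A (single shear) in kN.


A = pi * d^2 / 4 = pi * 13^2 / 4 = 132.7323 mm^2
V = f_v * A / 1000 = 283 * 132.7323 / 1000
= 37.5632 kN

37.5632 kN


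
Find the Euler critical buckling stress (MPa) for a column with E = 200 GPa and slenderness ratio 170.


sigma_cr = pi^2 * E / lambda^2
= 9.8696 * 200000.0 / 170^2
= 9.8696 * 200000.0 / 28900
= 68.3018 MPa

68.3018 MPa


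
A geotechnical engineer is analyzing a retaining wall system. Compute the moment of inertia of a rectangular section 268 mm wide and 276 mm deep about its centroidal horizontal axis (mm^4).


I = b * h^3 / 12
= 268 * 276^3 / 12
= 268 * 21024576 / 12
= 469548864.0 mm^4

469548864.0 mm^4


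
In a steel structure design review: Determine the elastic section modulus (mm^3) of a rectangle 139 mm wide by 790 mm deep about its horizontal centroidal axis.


S = b * h^2 / 6
= 139 * 790^2 / 6
= 139 * 624100 / 6
= 14458316.67 mm^3

14458316.67 mm^3


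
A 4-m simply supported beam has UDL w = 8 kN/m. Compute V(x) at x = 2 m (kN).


R_A = w * L / 2 = 8 * 4 / 2 = 16.0 kN
V(x) = R_A - w * x = 16.0 - 8 * 2
= 0.0 kN

0.0 kN


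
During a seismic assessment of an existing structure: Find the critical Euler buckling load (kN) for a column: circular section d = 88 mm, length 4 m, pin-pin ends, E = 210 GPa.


I = pi * d^4 / 64 = 2943747.71 mm^4
L = 4000.0 mm
P_cr = pi^2 * E * I / L^2
= 9.8696 * 210000.0 * 2943747.71 / 4000.0^2
= 381328.83 N = 381.3288 kN

381.3288 kN


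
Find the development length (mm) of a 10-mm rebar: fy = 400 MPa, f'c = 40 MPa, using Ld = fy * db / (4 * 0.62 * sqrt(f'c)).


Ld = (fy * db) / (4 * 0.62 * sqrt(f'c))
= (400 * 10) / (4 * 0.62 * sqrt(40))
= 4000 / 15.6849
= 255.02 mm

255.02 mm


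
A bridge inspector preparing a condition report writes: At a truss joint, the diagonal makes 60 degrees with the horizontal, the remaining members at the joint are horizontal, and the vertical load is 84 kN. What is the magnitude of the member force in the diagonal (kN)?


At the joint, only the diagonal has a vertical component, so vertical equilibrium gives:
F * sin(60) = 84
F = 84 / sin(60)
= 84 / 0.866025
= 96.99 kN

96.99 kN


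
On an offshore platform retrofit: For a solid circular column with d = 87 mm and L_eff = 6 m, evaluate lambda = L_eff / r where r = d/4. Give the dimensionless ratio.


Radius of gyration r = d / 4 = 87 / 4 = 21.75 mm
L_eff = 6000.0 mm
Slenderness ratio = L / r = 6000.0 / 21.75 = 275.86 (dimensionless)

275.86 (dimensionless)


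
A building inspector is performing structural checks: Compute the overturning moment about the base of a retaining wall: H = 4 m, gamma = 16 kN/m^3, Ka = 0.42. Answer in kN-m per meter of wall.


Pa = 0.5 * Ka * gamma * H^2
= 0.5 * 0.42 * 16 * 4^2
= 53.76 kN/m
Arm = H / 3 = 4 / 3 = 1.3333 m
Mo = Pa * arm = Pa * H / 3 = 53.76 * 4 / 3 = 71.68 kN-m/m

71.68 kN-m/m


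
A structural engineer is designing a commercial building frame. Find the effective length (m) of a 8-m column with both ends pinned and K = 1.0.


L_eff = K * L
= 1.0 * 8
= 8.0 m

8.0 m


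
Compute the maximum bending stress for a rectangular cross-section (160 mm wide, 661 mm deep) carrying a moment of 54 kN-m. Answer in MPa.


I = b * h^3 / 12 = 160 * 661^3 / 12 = 3850730413.33 mm^4
y = h / 2 = 661 / 2 = 330.5 mm
M = 54 kN-m = 54000000.0 N-mm
sigma = M * y / I = 54000000.0 * 330.5 / 3850730413.33
= 4.63 MPa

4.63 MPa


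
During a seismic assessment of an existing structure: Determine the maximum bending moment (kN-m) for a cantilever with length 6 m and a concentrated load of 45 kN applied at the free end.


For a cantilever with a point load at the free end:
M_max = P * L = 45 * 6 = 270 kN-m

270 kN-m


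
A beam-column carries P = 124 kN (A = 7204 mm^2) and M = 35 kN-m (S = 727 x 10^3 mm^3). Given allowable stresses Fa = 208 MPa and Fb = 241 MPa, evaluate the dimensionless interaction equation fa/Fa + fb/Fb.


f_a = P / A = 124000.0 / 7204 = 17.2127 MPa
f_b = M / S = 35000000.0 / 727000.0 = 48.1431 MPa
Ratio = f_a / Fa + f_b / Fb
= 17.2127 / 208 + 48.1431 / 241
= 0.2825 (dimensionless)

0.2825 (dimensionless)


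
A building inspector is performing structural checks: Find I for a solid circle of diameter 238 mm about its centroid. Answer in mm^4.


r = d / 2 = 238 / 2 = 119.0 mm
I = pi * r^4 / 4 = pi * 119.0^4 / 4
= 157498973.25 mm^4

157498973.25 mm^4


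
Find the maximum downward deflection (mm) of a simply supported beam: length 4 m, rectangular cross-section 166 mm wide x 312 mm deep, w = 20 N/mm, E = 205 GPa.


I = 166 * 312^3 / 12 = 420136704.0 mm^4
L = 4000.0 mm, w = 20 N/mm, E = 205000.0 MPa
delta = 5 * w * L^4 / (384 * E * I)
= 5 * 20 * 4000.0^4 / (384 * 205000.0 * 420136704.0)
= 0.774 mm

0.774 mm


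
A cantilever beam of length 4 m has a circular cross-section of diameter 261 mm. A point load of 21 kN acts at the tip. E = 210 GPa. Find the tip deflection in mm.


I = pi * d^4 / 64 = pi * 261^4 / 64 = 227788569.92 mm^4
L = 4000.0 mm, P = 21000.0 N, E = 210000.0 MPa
delta = P * L^3 / (3 * E * I)
= 21000.0 * 4000.0^3 / (3 * 210000.0 * 227788569.92)
= 9.3654 mm

9.3654 mm


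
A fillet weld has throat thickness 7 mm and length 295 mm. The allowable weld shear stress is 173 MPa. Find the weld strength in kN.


Strength = throat * length * allowable stress
= 7 * 295 * 173 N
= 357245 N
= 357.25 kN

357.25 kN
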